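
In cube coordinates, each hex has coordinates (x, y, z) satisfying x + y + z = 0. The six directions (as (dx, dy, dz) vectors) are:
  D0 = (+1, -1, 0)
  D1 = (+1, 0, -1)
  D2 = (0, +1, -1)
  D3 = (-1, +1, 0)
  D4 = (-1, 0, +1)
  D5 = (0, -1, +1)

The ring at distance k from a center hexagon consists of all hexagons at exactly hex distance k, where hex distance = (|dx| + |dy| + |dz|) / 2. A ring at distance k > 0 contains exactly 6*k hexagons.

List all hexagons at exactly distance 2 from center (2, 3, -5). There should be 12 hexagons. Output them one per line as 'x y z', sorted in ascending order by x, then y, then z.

Answer: 0 3 -3
0 4 -4
0 5 -5
1 2 -3
1 5 -6
2 1 -3
2 5 -7
3 1 -4
3 4 -7
4 1 -5
4 2 -6
4 3 -7

Derivation:
Walk ring at distance 2 from (2, 3, -5):
Start at center + D4*2 = (0, 3, -3)
  hex 0: (0, 3, -3)
  hex 1: (1, 2, -3)
  hex 2: (2, 1, -3)
  hex 3: (3, 1, -4)
  hex 4: (4, 1, -5)
  hex 5: (4, 2, -6)
  hex 6: (4, 3, -7)
  hex 7: (3, 4, -7)
  hex 8: (2, 5, -7)
  hex 9: (1, 5, -6)
  hex 10: (0, 5, -5)
  hex 11: (0, 4, -4)
Sorted: 12 hexes.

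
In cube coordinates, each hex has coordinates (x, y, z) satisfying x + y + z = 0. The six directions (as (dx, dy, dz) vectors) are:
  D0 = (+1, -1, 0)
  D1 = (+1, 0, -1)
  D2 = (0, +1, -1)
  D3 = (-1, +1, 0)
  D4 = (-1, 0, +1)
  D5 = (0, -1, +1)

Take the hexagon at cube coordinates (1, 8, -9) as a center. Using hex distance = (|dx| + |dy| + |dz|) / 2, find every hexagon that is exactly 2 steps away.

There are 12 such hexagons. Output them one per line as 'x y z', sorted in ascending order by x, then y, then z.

Answer: -1 8 -7
-1 9 -8
-1 10 -9
0 7 -7
0 10 -10
1 6 -7
1 10 -11
2 6 -8
2 9 -11
3 6 -9
3 7 -10
3 8 -11

Derivation:
Walk ring at distance 2 from (1, 8, -9):
Start at center + D4*2 = (-1, 8, -7)
  hex 0: (-1, 8, -7)
  hex 1: (0, 7, -7)
  hex 2: (1, 6, -7)
  hex 3: (2, 6, -8)
  hex 4: (3, 6, -9)
  hex 5: (3, 7, -10)
  hex 6: (3, 8, -11)
  hex 7: (2, 9, -11)
  hex 8: (1, 10, -11)
  hex 9: (0, 10, -10)
  hex 10: (-1, 10, -9)
  hex 11: (-1, 9, -8)
Sorted: 12 hexes.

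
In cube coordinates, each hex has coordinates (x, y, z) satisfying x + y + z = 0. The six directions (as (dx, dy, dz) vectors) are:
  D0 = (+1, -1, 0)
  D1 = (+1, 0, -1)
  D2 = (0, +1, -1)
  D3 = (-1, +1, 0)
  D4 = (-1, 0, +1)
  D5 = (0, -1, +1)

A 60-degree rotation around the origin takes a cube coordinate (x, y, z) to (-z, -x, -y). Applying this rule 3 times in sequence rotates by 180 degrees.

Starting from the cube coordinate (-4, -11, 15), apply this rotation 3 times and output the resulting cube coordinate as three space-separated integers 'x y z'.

Answer: 4 11 -15

Derivation:
Start: (-4, -11, 15)
Step 1: (-4, -11, 15) -> (-(15), -(-4), -(-11)) = (-15, 4, 11)
Step 2: (-15, 4, 11) -> (-(11), -(-15), -(4)) = (-11, 15, -4)
Step 3: (-11, 15, -4) -> (-(-4), -(-11), -(15)) = (4, 11, -15)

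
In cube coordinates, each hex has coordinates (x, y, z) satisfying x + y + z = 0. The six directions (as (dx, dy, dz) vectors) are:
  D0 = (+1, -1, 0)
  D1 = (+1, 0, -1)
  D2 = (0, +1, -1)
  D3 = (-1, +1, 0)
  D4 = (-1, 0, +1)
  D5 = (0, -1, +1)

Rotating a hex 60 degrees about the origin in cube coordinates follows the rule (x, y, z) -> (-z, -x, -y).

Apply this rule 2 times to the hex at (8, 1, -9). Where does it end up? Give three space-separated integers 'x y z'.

Answer: 1 -9 8

Derivation:
Start: (8, 1, -9)
Step 1: (8, 1, -9) -> (-(-9), -(8), -(1)) = (9, -8, -1)
Step 2: (9, -8, -1) -> (-(-1), -(9), -(-8)) = (1, -9, 8)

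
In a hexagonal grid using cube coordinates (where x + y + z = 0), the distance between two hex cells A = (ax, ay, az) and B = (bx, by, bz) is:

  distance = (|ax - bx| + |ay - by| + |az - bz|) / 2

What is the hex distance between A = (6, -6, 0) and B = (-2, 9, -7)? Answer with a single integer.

Answer: 15

Derivation:
|ax - bx| = |6 - (-2)| = 8
|ay - by| = |-6 - 9| = 15
|az - bz| = |0 - (-7)| = 7
distance = (8 + 15 + 7) / 2 = 30 / 2 = 15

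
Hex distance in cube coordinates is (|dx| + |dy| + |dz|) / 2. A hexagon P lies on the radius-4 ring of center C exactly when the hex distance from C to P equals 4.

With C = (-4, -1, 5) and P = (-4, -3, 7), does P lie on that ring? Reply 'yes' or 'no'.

|px - cx| = |-4 - (-4)| = 0
|py - cy| = |-3 - (-1)| = 2
|pz - cz| = |7 - 5| = 2
distance = (0+2+2)/2 = 4/2 = 2
radius = 4; distance != radius -> no

Answer: no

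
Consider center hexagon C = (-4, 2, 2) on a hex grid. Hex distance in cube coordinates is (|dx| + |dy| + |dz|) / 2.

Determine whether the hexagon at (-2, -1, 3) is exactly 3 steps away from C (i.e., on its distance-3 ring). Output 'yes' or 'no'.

Answer: yes

Derivation:
|px - cx| = |-2 - (-4)| = 2
|py - cy| = |-1 - 2| = 3
|pz - cz| = |3 - 2| = 1
distance = (2+3+1)/2 = 6/2 = 3
radius = 3; distance == radius -> yes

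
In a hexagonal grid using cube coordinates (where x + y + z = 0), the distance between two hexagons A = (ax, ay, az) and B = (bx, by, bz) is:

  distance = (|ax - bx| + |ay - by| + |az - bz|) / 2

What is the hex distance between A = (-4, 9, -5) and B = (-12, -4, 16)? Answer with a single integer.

Answer: 21

Derivation:
|ax - bx| = |-4 - (-12)| = 8
|ay - by| = |9 - (-4)| = 13
|az - bz| = |-5 - 16| = 21
distance = (8 + 13 + 21) / 2 = 42 / 2 = 21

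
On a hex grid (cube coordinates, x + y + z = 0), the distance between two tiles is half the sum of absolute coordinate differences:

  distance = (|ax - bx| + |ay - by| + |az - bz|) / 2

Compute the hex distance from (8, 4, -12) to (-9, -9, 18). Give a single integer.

|ax - bx| = |8 - (-9)| = 17
|ay - by| = |4 - (-9)| = 13
|az - bz| = |-12 - 18| = 30
distance = (17 + 13 + 30) / 2 = 60 / 2 = 30

Answer: 30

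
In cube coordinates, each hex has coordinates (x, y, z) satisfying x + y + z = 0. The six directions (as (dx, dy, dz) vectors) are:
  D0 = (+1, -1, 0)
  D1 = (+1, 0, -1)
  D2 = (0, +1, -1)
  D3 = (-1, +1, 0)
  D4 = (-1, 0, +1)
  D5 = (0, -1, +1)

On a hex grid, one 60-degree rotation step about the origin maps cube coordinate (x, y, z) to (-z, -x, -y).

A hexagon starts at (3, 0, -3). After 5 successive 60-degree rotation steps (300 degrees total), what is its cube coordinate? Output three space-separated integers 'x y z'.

Start: (3, 0, -3)
Step 1: (3, 0, -3) -> (-(-3), -(3), -(0)) = (3, -3, 0)
Step 2: (3, -3, 0) -> (-(0), -(3), -(-3)) = (0, -3, 3)
Step 3: (0, -3, 3) -> (-(3), -(0), -(-3)) = (-3, 0, 3)
Step 4: (-3, 0, 3) -> (-(3), -(-3), -(0)) = (-3, 3, 0)
Step 5: (-3, 3, 0) -> (-(0), -(-3), -(3)) = (0, 3, -3)

Answer: 0 3 -3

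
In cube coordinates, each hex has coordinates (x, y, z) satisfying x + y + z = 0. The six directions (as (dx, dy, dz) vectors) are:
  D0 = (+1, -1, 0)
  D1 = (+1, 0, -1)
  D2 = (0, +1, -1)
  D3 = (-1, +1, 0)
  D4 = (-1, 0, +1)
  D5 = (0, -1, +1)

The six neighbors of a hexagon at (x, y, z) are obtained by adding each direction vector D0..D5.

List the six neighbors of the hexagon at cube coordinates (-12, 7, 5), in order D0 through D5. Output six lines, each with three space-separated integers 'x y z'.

Answer: -11 6 5
-11 7 4
-12 8 4
-13 8 5
-13 7 6
-12 6 6

Derivation:
Center: (-12, 7, 5). Add each direction:
  D0: (-12, 7, 5) + (1, -1, 0) = (-11, 6, 5)
  D1: (-12, 7, 5) + (1, 0, -1) = (-11, 7, 4)
  D2: (-12, 7, 5) + (0, 1, -1) = (-12, 8, 4)
  D3: (-12, 7, 5) + (-1, 1, 0) = (-13, 8, 5)
  D4: (-12, 7, 5) + (-1, 0, 1) = (-13, 7, 6)
  D5: (-12, 7, 5) + (0, -1, 1) = (-12, 6, 6)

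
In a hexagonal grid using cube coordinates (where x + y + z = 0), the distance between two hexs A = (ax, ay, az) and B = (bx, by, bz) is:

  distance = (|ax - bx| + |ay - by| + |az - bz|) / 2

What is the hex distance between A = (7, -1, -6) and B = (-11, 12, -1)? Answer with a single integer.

Answer: 18

Derivation:
|ax - bx| = |7 - (-11)| = 18
|ay - by| = |-1 - 12| = 13
|az - bz| = |-6 - (-1)| = 5
distance = (18 + 13 + 5) / 2 = 36 / 2 = 18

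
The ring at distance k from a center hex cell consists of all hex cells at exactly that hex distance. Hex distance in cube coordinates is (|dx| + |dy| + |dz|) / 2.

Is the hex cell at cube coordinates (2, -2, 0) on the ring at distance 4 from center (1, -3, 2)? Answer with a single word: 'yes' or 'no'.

|px - cx| = |2 - 1| = 1
|py - cy| = |-2 - (-3)| = 1
|pz - cz| = |0 - 2| = 2
distance = (1+1+2)/2 = 4/2 = 2
radius = 4; distance != radius -> no

Answer: no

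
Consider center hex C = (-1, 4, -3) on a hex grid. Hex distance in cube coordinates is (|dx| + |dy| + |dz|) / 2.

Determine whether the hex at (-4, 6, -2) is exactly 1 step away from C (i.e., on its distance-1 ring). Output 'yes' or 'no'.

|px - cx| = |-4 - (-1)| = 3
|py - cy| = |6 - 4| = 2
|pz - cz| = |-2 - (-3)| = 1
distance = (3+2+1)/2 = 6/2 = 3
radius = 1; distance != radius -> no

Answer: no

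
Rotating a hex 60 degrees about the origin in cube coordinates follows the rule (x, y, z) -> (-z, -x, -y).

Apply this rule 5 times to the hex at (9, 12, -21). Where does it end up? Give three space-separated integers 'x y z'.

Start: (9, 12, -21)
Step 1: (9, 12, -21) -> (-(-21), -(9), -(12)) = (21, -9, -12)
Step 2: (21, -9, -12) -> (-(-12), -(21), -(-9)) = (12, -21, 9)
Step 3: (12, -21, 9) -> (-(9), -(12), -(-21)) = (-9, -12, 21)
Step 4: (-9, -12, 21) -> (-(21), -(-9), -(-12)) = (-21, 9, 12)
Step 5: (-21, 9, 12) -> (-(12), -(-21), -(9)) = (-12, 21, -9)

Answer: -12 21 -9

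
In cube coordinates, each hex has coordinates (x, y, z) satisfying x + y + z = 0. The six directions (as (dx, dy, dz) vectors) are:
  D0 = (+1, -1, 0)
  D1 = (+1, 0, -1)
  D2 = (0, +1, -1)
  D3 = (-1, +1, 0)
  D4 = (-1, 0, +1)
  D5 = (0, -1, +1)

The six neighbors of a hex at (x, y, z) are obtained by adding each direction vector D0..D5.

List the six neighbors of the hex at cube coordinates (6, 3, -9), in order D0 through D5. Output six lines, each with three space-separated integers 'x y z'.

Answer: 7 2 -9
7 3 -10
6 4 -10
5 4 -9
5 3 -8
6 2 -8

Derivation:
Center: (6, 3, -9). Add each direction:
  D0: (6, 3, -9) + (1, -1, 0) = (7, 2, -9)
  D1: (6, 3, -9) + (1, 0, -1) = (7, 3, -10)
  D2: (6, 3, -9) + (0, 1, -1) = (6, 4, -10)
  D3: (6, 3, -9) + (-1, 1, 0) = (5, 4, -9)
  D4: (6, 3, -9) + (-1, 0, 1) = (5, 3, -8)
  D5: (6, 3, -9) + (0, -1, 1) = (6, 2, -8)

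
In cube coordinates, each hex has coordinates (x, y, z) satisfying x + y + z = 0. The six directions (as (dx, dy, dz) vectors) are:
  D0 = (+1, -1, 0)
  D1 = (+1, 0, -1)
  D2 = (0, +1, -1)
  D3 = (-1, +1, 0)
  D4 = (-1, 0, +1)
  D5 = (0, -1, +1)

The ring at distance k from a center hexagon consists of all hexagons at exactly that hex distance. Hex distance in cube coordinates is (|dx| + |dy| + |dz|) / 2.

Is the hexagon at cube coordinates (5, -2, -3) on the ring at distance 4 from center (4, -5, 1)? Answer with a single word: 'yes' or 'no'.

Answer: yes

Derivation:
|px - cx| = |5 - 4| = 1
|py - cy| = |-2 - (-5)| = 3
|pz - cz| = |-3 - 1| = 4
distance = (1+3+4)/2 = 8/2 = 4
radius = 4; distance == radius -> yes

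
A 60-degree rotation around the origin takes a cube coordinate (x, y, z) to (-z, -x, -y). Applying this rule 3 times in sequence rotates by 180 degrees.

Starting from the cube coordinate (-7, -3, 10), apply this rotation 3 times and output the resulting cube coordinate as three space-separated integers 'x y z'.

Answer: 7 3 -10

Derivation:
Start: (-7, -3, 10)
Step 1: (-7, -3, 10) -> (-(10), -(-7), -(-3)) = (-10, 7, 3)
Step 2: (-10, 7, 3) -> (-(3), -(-10), -(7)) = (-3, 10, -7)
Step 3: (-3, 10, -7) -> (-(-7), -(-3), -(10)) = (7, 3, -10)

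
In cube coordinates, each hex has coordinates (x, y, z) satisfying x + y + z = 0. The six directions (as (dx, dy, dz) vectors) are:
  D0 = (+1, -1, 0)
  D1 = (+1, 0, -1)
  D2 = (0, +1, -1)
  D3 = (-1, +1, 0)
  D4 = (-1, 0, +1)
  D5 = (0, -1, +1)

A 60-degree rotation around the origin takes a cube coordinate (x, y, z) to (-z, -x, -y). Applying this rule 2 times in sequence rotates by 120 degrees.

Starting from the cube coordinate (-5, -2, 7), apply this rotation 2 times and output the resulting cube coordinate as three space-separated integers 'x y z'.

Answer: -2 7 -5

Derivation:
Start: (-5, -2, 7)
Step 1: (-5, -2, 7) -> (-(7), -(-5), -(-2)) = (-7, 5, 2)
Step 2: (-7, 5, 2) -> (-(2), -(-7), -(5)) = (-2, 7, -5)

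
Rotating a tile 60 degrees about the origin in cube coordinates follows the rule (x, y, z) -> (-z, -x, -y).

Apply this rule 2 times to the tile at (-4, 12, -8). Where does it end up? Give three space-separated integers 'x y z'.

Answer: 12 -8 -4

Derivation:
Start: (-4, 12, -8)
Step 1: (-4, 12, -8) -> (-(-8), -(-4), -(12)) = (8, 4, -12)
Step 2: (8, 4, -12) -> (-(-12), -(8), -(4)) = (12, -8, -4)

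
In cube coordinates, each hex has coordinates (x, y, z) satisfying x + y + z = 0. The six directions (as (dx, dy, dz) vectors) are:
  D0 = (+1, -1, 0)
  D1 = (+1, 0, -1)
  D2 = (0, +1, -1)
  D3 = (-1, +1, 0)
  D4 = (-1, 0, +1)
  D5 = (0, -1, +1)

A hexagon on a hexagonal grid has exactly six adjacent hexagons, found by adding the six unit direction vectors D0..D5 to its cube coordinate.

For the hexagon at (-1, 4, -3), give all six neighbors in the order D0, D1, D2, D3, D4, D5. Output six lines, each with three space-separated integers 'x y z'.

Center: (-1, 4, -3). Add each direction:
  D0: (-1, 4, -3) + (1, -1, 0) = (0, 3, -3)
  D1: (-1, 4, -3) + (1, 0, -1) = (0, 4, -4)
  D2: (-1, 4, -3) + (0, 1, -1) = (-1, 5, -4)
  D3: (-1, 4, -3) + (-1, 1, 0) = (-2, 5, -3)
  D4: (-1, 4, -3) + (-1, 0, 1) = (-2, 4, -2)
  D5: (-1, 4, -3) + (0, -1, 1) = (-1, 3, -2)

Answer: 0 3 -3
0 4 -4
-1 5 -4
-2 5 -3
-2 4 -2
-1 3 -2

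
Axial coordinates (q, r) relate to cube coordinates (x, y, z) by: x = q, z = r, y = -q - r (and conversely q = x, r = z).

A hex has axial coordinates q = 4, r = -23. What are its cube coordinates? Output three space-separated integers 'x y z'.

Answer: 4 19 -23

Derivation:
x = q = 4
z = r = -23
y = -x - z = -(4) - (-23) = 19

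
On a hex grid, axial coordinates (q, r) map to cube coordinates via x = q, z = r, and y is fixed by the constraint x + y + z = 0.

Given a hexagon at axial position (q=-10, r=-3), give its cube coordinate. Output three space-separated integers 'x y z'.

Answer: -10 13 -3

Derivation:
x = q = -10
z = r = -3
y = -x - z = -(-10) - (-3) = 13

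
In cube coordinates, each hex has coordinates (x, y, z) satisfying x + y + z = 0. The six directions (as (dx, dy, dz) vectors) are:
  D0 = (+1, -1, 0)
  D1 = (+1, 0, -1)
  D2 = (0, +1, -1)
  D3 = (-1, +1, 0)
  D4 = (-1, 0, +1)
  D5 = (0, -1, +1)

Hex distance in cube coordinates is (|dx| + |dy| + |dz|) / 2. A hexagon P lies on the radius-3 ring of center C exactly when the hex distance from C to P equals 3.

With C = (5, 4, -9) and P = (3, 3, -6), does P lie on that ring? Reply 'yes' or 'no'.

Answer: yes

Derivation:
|px - cx| = |3 - 5| = 2
|py - cy| = |3 - 4| = 1
|pz - cz| = |-6 - (-9)| = 3
distance = (2+1+3)/2 = 6/2 = 3
radius = 3; distance == radius -> yes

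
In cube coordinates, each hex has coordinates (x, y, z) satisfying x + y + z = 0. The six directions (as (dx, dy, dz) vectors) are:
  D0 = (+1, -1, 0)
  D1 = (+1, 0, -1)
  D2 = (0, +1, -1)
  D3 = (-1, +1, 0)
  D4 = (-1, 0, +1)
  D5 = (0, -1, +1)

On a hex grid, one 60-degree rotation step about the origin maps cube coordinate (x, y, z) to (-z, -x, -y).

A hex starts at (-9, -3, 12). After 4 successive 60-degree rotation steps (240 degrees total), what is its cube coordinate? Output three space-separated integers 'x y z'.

Start: (-9, -3, 12)
Step 1: (-9, -3, 12) -> (-(12), -(-9), -(-3)) = (-12, 9, 3)
Step 2: (-12, 9, 3) -> (-(3), -(-12), -(9)) = (-3, 12, -9)
Step 3: (-3, 12, -9) -> (-(-9), -(-3), -(12)) = (9, 3, -12)
Step 4: (9, 3, -12) -> (-(-12), -(9), -(3)) = (12, -9, -3)

Answer: 12 -9 -3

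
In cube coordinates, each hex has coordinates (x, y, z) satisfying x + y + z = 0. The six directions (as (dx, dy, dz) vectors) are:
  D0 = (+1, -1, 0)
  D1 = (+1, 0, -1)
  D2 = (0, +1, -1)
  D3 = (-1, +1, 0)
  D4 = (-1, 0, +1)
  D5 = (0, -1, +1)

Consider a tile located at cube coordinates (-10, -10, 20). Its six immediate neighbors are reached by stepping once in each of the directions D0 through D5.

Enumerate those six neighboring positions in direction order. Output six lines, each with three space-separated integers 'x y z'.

Center: (-10, -10, 20). Add each direction:
  D0: (-10, -10, 20) + (1, -1, 0) = (-9, -11, 20)
  D1: (-10, -10, 20) + (1, 0, -1) = (-9, -10, 19)
  D2: (-10, -10, 20) + (0, 1, -1) = (-10, -9, 19)
  D3: (-10, -10, 20) + (-1, 1, 0) = (-11, -9, 20)
  D4: (-10, -10, 20) + (-1, 0, 1) = (-11, -10, 21)
  D5: (-10, -10, 20) + (0, -1, 1) = (-10, -11, 21)

Answer: -9 -11 20
-9 -10 19
-10 -9 19
-11 -9 20
-11 -10 21
-10 -11 21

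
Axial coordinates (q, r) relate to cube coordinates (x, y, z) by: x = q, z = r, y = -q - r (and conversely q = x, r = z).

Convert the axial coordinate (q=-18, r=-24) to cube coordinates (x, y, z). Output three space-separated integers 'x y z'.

x = q = -18
z = r = -24
y = -x - z = -(-18) - (-24) = 42

Answer: -18 42 -24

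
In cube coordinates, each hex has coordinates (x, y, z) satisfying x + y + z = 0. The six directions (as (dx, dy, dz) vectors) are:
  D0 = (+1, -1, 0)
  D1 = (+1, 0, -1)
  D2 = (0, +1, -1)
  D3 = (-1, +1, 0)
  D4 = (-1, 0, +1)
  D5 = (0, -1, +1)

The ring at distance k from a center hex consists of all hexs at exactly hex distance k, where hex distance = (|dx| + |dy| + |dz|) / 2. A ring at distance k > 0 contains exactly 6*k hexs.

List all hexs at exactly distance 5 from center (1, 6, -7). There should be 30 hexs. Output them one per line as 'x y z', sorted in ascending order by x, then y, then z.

Walk ring at distance 5 from (1, 6, -7):
Start at center + D4*5 = (-4, 6, -2)
  hex 0: (-4, 6, -2)
  hex 1: (-3, 5, -2)
  hex 2: (-2, 4, -2)
  hex 3: (-1, 3, -2)
  hex 4: (0, 2, -2)
  hex 5: (1, 1, -2)
  hex 6: (2, 1, -3)
  hex 7: (3, 1, -4)
  hex 8: (4, 1, -5)
  hex 9: (5, 1, -6)
  hex 10: (6, 1, -7)
  hex 11: (6, 2, -8)
  hex 12: (6, 3, -9)
  hex 13: (6, 4, -10)
  hex 14: (6, 5, -11)
  hex 15: (6, 6, -12)
  hex 16: (5, 7, -12)
  hex 17: (4, 8, -12)
  hex 18: (3, 9, -12)
  hex 19: (2, 10, -12)
  hex 20: (1, 11, -12)
  hex 21: (0, 11, -11)
  hex 22: (-1, 11, -10)
  hex 23: (-2, 11, -9)
  hex 24: (-3, 11, -8)
  hex 25: (-4, 11, -7)
  hex 26: (-4, 10, -6)
  hex 27: (-4, 9, -5)
  hex 28: (-4, 8, -4)
  hex 29: (-4, 7, -3)
Sorted: 30 hexes.

Answer: -4 6 -2
-4 7 -3
-4 8 -4
-4 9 -5
-4 10 -6
-4 11 -7
-3 5 -2
-3 11 -8
-2 4 -2
-2 11 -9
-1 3 -2
-1 11 -10
0 2 -2
0 11 -11
1 1 -2
1 11 -12
2 1 -3
2 10 -12
3 1 -4
3 9 -12
4 1 -5
4 8 -12
5 1 -6
5 7 -12
6 1 -7
6 2 -8
6 3 -9
6 4 -10
6 5 -11
6 6 -12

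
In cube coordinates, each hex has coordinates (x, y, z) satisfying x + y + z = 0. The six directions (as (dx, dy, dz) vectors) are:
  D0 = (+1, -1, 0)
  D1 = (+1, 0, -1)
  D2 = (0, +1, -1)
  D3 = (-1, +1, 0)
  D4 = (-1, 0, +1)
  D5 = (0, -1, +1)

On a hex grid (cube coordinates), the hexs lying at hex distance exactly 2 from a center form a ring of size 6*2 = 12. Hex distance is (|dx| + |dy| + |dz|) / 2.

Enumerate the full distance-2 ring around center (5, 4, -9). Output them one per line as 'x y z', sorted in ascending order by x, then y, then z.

Walk ring at distance 2 from (5, 4, -9):
Start at center + D4*2 = (3, 4, -7)
  hex 0: (3, 4, -7)
  hex 1: (4, 3, -7)
  hex 2: (5, 2, -7)
  hex 3: (6, 2, -8)
  hex 4: (7, 2, -9)
  hex 5: (7, 3, -10)
  hex 6: (7, 4, -11)
  hex 7: (6, 5, -11)
  hex 8: (5, 6, -11)
  hex 9: (4, 6, -10)
  hex 10: (3, 6, -9)
  hex 11: (3, 5, -8)
Sorted: 12 hexes.

Answer: 3 4 -7
3 5 -8
3 6 -9
4 3 -7
4 6 -10
5 2 -7
5 6 -11
6 2 -8
6 5 -11
7 2 -9
7 3 -10
7 4 -11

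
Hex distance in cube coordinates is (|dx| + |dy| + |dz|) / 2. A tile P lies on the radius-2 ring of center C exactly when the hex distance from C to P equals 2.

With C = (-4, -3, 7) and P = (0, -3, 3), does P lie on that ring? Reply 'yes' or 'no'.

|px - cx| = |0 - (-4)| = 4
|py - cy| = |-3 - (-3)| = 0
|pz - cz| = |3 - 7| = 4
distance = (4+0+4)/2 = 8/2 = 4
radius = 2; distance != radius -> no

Answer: no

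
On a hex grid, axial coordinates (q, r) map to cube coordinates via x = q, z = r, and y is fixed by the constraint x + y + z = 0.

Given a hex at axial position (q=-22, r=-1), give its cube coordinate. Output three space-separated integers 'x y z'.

Answer: -22 23 -1

Derivation:
x = q = -22
z = r = -1
y = -x - z = -(-22) - (-1) = 23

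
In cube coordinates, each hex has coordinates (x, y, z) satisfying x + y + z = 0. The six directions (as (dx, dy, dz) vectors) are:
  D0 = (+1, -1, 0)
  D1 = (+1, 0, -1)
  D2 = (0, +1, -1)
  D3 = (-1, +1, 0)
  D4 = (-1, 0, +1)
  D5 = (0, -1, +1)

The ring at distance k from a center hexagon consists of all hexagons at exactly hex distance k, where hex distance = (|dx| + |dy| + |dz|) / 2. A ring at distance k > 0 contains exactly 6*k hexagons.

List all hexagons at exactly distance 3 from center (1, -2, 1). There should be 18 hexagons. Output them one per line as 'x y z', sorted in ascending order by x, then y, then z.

Answer: -2 -2 4
-2 -1 3
-2 0 2
-2 1 1
-1 -3 4
-1 1 0
0 -4 4
0 1 -1
1 -5 4
1 1 -2
2 -5 3
2 0 -2
3 -5 2
3 -1 -2
4 -5 1
4 -4 0
4 -3 -1
4 -2 -2

Derivation:
Walk ring at distance 3 from (1, -2, 1):
Start at center + D4*3 = (-2, -2, 4)
  hex 0: (-2, -2, 4)
  hex 1: (-1, -3, 4)
  hex 2: (0, -4, 4)
  hex 3: (1, -5, 4)
  hex 4: (2, -5, 3)
  hex 5: (3, -5, 2)
  hex 6: (4, -5, 1)
  hex 7: (4, -4, 0)
  hex 8: (4, -3, -1)
  hex 9: (4, -2, -2)
  hex 10: (3, -1, -2)
  hex 11: (2, 0, -2)
  hex 12: (1, 1, -2)
  hex 13: (0, 1, -1)
  hex 14: (-1, 1, 0)
  hex 15: (-2, 1, 1)
  hex 16: (-2, 0, 2)
  hex 17: (-2, -1, 3)
Sorted: 18 hexes.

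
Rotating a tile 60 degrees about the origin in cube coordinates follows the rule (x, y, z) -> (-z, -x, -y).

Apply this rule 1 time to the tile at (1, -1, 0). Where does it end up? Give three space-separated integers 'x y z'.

Start: (1, -1, 0)
Step 1: (1, -1, 0) -> (-(0), -(1), -(-1)) = (0, -1, 1)

Answer: 0 -1 1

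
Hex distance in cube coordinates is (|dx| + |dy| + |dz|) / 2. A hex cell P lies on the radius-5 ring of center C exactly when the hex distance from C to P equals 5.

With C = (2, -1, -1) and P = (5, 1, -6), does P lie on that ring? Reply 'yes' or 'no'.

|px - cx| = |5 - 2| = 3
|py - cy| = |1 - (-1)| = 2
|pz - cz| = |-6 - (-1)| = 5
distance = (3+2+5)/2 = 10/2 = 5
radius = 5; distance == radius -> yes

Answer: yes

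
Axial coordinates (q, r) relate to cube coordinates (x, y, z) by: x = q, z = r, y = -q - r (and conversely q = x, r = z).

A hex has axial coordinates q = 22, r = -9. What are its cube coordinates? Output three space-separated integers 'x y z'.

Answer: 22 -13 -9

Derivation:
x = q = 22
z = r = -9
y = -x - z = -(22) - (-9) = -13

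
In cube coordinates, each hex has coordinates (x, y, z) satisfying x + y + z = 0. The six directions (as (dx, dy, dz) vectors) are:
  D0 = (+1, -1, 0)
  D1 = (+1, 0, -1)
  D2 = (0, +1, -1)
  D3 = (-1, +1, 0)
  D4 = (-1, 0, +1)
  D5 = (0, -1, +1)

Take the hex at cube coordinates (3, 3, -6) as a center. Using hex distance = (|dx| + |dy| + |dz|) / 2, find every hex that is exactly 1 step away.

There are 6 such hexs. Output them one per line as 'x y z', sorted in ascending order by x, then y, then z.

Answer: 2 3 -5
2 4 -6
3 2 -5
3 4 -7
4 2 -6
4 3 -7

Derivation:
Walk ring at distance 1 from (3, 3, -6):
Start at center + D4*1 = (2, 3, -5)
  hex 0: (2, 3, -5)
  hex 1: (3, 2, -5)
  hex 2: (4, 2, -6)
  hex 3: (4, 3, -7)
  hex 4: (3, 4, -7)
  hex 5: (2, 4, -6)
Sorted: 6 hexes.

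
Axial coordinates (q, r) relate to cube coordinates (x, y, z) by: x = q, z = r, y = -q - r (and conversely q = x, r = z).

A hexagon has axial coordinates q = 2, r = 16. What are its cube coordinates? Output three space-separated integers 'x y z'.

Answer: 2 -18 16

Derivation:
x = q = 2
z = r = 16
y = -x - z = -(2) - (16) = -18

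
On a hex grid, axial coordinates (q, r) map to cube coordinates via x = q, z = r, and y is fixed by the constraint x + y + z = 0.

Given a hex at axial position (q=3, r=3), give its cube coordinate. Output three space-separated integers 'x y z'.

Answer: 3 -6 3

Derivation:
x = q = 3
z = r = 3
y = -x - z = -(3) - (3) = -6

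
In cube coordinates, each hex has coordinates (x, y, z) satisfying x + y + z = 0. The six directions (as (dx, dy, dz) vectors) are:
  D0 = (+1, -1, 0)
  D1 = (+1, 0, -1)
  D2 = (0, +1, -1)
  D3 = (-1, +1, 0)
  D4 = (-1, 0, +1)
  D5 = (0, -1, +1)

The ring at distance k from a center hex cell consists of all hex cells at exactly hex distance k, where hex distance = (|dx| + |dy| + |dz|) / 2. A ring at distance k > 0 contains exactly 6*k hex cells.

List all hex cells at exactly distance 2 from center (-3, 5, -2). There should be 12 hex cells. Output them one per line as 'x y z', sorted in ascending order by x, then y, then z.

Answer: -5 5 0
-5 6 -1
-5 7 -2
-4 4 0
-4 7 -3
-3 3 0
-3 7 -4
-2 3 -1
-2 6 -4
-1 3 -2
-1 4 -3
-1 5 -4

Derivation:
Walk ring at distance 2 from (-3, 5, -2):
Start at center + D4*2 = (-5, 5, 0)
  hex 0: (-5, 5, 0)
  hex 1: (-4, 4, 0)
  hex 2: (-3, 3, 0)
  hex 3: (-2, 3, -1)
  hex 4: (-1, 3, -2)
  hex 5: (-1, 4, -3)
  hex 6: (-1, 5, -4)
  hex 7: (-2, 6, -4)
  hex 8: (-3, 7, -4)
  hex 9: (-4, 7, -3)
  hex 10: (-5, 7, -2)
  hex 11: (-5, 6, -1)
Sorted: 12 hexes.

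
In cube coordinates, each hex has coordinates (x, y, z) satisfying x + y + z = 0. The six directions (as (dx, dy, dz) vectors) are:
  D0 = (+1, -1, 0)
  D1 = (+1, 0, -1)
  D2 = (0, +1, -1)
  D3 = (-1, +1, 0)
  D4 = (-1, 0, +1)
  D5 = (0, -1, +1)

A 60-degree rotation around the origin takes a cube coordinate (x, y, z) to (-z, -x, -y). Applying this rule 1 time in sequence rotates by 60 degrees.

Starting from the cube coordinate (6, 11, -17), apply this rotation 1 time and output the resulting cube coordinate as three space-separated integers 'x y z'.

Answer: 17 -6 -11

Derivation:
Start: (6, 11, -17)
Step 1: (6, 11, -17) -> (-(-17), -(6), -(11)) = (17, -6, -11)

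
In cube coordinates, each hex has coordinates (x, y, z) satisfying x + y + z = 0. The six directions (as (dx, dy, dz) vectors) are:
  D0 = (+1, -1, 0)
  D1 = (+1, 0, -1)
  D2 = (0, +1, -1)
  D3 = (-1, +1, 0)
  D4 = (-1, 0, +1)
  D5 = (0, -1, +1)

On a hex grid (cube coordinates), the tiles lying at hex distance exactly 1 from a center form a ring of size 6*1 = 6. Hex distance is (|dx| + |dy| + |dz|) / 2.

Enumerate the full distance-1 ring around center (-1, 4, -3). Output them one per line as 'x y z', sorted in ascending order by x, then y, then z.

Walk ring at distance 1 from (-1, 4, -3):
Start at center + D4*1 = (-2, 4, -2)
  hex 0: (-2, 4, -2)
  hex 1: (-1, 3, -2)
  hex 2: (0, 3, -3)
  hex 3: (0, 4, -4)
  hex 4: (-1, 5, -4)
  hex 5: (-2, 5, -3)
Sorted: 6 hexes.

Answer: -2 4 -2
-2 5 -3
-1 3 -2
-1 5 -4
0 3 -3
0 4 -4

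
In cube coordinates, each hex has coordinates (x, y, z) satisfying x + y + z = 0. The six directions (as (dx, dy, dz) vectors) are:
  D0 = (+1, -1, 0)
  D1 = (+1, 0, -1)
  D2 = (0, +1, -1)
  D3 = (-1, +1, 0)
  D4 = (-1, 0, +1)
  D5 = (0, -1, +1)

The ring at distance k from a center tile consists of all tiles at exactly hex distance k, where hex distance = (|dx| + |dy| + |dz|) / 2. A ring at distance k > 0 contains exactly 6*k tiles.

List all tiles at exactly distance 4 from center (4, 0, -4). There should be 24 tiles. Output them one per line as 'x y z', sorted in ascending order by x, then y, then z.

Walk ring at distance 4 from (4, 0, -4):
Start at center + D4*4 = (0, 0, 0)
  hex 0: (0, 0, 0)
  hex 1: (1, -1, 0)
  hex 2: (2, -2, 0)
  hex 3: (3, -3, 0)
  hex 4: (4, -4, 0)
  hex 5: (5, -4, -1)
  hex 6: (6, -4, -2)
  hex 7: (7, -4, -3)
  hex 8: (8, -4, -4)
  hex 9: (8, -3, -5)
  hex 10: (8, -2, -6)
  hex 11: (8, -1, -7)
  hex 12: (8, 0, -8)
  hex 13: (7, 1, -8)
  hex 14: (6, 2, -8)
  hex 15: (5, 3, -8)
  hex 16: (4, 4, -8)
  hex 17: (3, 4, -7)
  hex 18: (2, 4, -6)
  hex 19: (1, 4, -5)
  hex 20: (0, 4, -4)
  hex 21: (0, 3, -3)
  hex 22: (0, 2, -2)
  hex 23: (0, 1, -1)
Sorted: 24 hexes.

Answer: 0 0 0
0 1 -1
0 2 -2
0 3 -3
0 4 -4
1 -1 0
1 4 -5
2 -2 0
2 4 -6
3 -3 0
3 4 -7
4 -4 0
4 4 -8
5 -4 -1
5 3 -8
6 -4 -2
6 2 -8
7 -4 -3
7 1 -8
8 -4 -4
8 -3 -5
8 -2 -6
8 -1 -7
8 0 -8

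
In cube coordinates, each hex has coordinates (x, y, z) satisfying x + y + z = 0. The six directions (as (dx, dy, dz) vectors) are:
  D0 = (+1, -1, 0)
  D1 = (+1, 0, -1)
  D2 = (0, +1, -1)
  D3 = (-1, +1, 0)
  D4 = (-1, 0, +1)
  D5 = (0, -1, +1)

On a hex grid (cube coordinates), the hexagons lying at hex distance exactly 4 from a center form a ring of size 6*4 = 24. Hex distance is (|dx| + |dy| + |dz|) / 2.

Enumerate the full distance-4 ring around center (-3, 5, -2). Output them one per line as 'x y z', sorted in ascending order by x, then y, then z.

Walk ring at distance 4 from (-3, 5, -2):
Start at center + D4*4 = (-7, 5, 2)
  hex 0: (-7, 5, 2)
  hex 1: (-6, 4, 2)
  hex 2: (-5, 3, 2)
  hex 3: (-4, 2, 2)
  hex 4: (-3, 1, 2)
  hex 5: (-2, 1, 1)
  hex 6: (-1, 1, 0)
  hex 7: (0, 1, -1)
  hex 8: (1, 1, -2)
  hex 9: (1, 2, -3)
  hex 10: (1, 3, -4)
  hex 11: (1, 4, -5)
  hex 12: (1, 5, -6)
  hex 13: (0, 6, -6)
  hex 14: (-1, 7, -6)
  hex 15: (-2, 8, -6)
  hex 16: (-3, 9, -6)
  hex 17: (-4, 9, -5)
  hex 18: (-5, 9, -4)
  hex 19: (-6, 9, -3)
  hex 20: (-7, 9, -2)
  hex 21: (-7, 8, -1)
  hex 22: (-7, 7, 0)
  hex 23: (-7, 6, 1)
Sorted: 24 hexes.

Answer: -7 5 2
-7 6 1
-7 7 0
-7 8 -1
-7 9 -2
-6 4 2
-6 9 -3
-5 3 2
-5 9 -4
-4 2 2
-4 9 -5
-3 1 2
-3 9 -6
-2 1 1
-2 8 -6
-1 1 0
-1 7 -6
0 1 -1
0 6 -6
1 1 -2
1 2 -3
1 3 -4
1 4 -5
1 5 -6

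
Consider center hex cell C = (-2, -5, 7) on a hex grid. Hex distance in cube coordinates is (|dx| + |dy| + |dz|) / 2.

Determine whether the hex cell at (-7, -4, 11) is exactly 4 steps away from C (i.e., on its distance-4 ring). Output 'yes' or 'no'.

Answer: no

Derivation:
|px - cx| = |-7 - (-2)| = 5
|py - cy| = |-4 - (-5)| = 1
|pz - cz| = |11 - 7| = 4
distance = (5+1+4)/2 = 10/2 = 5
radius = 4; distance != radius -> no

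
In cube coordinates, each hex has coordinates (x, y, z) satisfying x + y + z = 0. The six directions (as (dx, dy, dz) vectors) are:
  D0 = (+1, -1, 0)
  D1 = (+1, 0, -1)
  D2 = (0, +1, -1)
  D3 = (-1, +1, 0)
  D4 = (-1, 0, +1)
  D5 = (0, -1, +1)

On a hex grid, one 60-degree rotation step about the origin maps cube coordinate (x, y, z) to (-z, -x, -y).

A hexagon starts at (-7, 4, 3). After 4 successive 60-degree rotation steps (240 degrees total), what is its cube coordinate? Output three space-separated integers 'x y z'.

Start: (-7, 4, 3)
Step 1: (-7, 4, 3) -> (-(3), -(-7), -(4)) = (-3, 7, -4)
Step 2: (-3, 7, -4) -> (-(-4), -(-3), -(7)) = (4, 3, -7)
Step 3: (4, 3, -7) -> (-(-7), -(4), -(3)) = (7, -4, -3)
Step 4: (7, -4, -3) -> (-(-3), -(7), -(-4)) = (3, -7, 4)

Answer: 3 -7 4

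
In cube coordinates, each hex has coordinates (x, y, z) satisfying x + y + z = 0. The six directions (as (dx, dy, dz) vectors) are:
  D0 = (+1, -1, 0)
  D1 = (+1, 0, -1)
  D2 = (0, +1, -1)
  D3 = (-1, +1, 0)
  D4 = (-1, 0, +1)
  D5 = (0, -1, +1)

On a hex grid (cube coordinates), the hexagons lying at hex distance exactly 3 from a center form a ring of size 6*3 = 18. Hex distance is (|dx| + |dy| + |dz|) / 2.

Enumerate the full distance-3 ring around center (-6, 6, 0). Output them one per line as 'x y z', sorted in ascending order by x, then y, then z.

Answer: -9 6 3
-9 7 2
-9 8 1
-9 9 0
-8 5 3
-8 9 -1
-7 4 3
-7 9 -2
-6 3 3
-6 9 -3
-5 3 2
-5 8 -3
-4 3 1
-4 7 -3
-3 3 0
-3 4 -1
-3 5 -2
-3 6 -3

Derivation:
Walk ring at distance 3 from (-6, 6, 0):
Start at center + D4*3 = (-9, 6, 3)
  hex 0: (-9, 6, 3)
  hex 1: (-8, 5, 3)
  hex 2: (-7, 4, 3)
  hex 3: (-6, 3, 3)
  hex 4: (-5, 3, 2)
  hex 5: (-4, 3, 1)
  hex 6: (-3, 3, 0)
  hex 7: (-3, 4, -1)
  hex 8: (-3, 5, -2)
  hex 9: (-3, 6, -3)
  hex 10: (-4, 7, -3)
  hex 11: (-5, 8, -3)
  hex 12: (-6, 9, -3)
  hex 13: (-7, 9, -2)
  hex 14: (-8, 9, -1)
  hex 15: (-9, 9, 0)
  hex 16: (-9, 8, 1)
  hex 17: (-9, 7, 2)
Sorted: 18 hexes.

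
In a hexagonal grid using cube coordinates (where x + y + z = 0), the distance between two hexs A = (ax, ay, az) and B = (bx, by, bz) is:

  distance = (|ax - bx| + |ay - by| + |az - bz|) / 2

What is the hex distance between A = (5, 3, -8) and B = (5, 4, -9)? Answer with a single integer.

Answer: 1

Derivation:
|ax - bx| = |5 - 5| = 0
|ay - by| = |3 - 4| = 1
|az - bz| = |-8 - (-9)| = 1
distance = (0 + 1 + 1) / 2 = 2 / 2 = 1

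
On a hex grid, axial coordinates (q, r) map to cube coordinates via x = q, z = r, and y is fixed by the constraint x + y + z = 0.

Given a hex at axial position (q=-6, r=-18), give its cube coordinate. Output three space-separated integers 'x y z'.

Answer: -6 24 -18

Derivation:
x = q = -6
z = r = -18
y = -x - z = -(-6) - (-18) = 24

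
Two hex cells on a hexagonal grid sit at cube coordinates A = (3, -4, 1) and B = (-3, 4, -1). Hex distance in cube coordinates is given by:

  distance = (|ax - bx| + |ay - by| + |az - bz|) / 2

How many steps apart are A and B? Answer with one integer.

|ax - bx| = |3 - (-3)| = 6
|ay - by| = |-4 - 4| = 8
|az - bz| = |1 - (-1)| = 2
distance = (6 + 8 + 2) / 2 = 16 / 2 = 8

Answer: 8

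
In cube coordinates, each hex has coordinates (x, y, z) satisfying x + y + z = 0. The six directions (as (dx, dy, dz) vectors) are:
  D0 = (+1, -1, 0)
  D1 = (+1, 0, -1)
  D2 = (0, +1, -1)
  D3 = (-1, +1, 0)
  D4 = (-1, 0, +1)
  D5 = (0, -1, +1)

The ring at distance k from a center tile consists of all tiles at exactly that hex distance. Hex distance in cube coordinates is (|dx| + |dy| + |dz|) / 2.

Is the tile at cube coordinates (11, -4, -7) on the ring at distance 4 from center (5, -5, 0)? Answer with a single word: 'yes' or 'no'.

|px - cx| = |11 - 5| = 6
|py - cy| = |-4 - (-5)| = 1
|pz - cz| = |-7 - 0| = 7
distance = (6+1+7)/2 = 14/2 = 7
radius = 4; distance != radius -> no

Answer: no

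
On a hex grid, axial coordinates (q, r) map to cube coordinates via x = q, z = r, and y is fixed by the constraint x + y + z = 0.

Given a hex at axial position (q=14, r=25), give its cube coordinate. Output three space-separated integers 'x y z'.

x = q = 14
z = r = 25
y = -x - z = -(14) - (25) = -39

Answer: 14 -39 25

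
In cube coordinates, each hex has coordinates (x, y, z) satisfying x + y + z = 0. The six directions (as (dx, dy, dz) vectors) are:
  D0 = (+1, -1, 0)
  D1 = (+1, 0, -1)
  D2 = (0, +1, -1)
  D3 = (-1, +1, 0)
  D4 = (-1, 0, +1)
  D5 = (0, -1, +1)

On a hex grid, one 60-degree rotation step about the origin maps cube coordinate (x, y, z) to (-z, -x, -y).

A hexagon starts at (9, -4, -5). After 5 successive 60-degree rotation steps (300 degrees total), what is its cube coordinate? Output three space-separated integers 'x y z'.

Start: (9, -4, -5)
Step 1: (9, -4, -5) -> (-(-5), -(9), -(-4)) = (5, -9, 4)
Step 2: (5, -9, 4) -> (-(4), -(5), -(-9)) = (-4, -5, 9)
Step 3: (-4, -5, 9) -> (-(9), -(-4), -(-5)) = (-9, 4, 5)
Step 4: (-9, 4, 5) -> (-(5), -(-9), -(4)) = (-5, 9, -4)
Step 5: (-5, 9, -4) -> (-(-4), -(-5), -(9)) = (4, 5, -9)

Answer: 4 5 -9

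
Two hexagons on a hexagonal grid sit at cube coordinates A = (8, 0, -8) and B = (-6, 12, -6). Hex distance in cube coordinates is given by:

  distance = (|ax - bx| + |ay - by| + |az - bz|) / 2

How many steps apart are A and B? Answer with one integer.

Answer: 14

Derivation:
|ax - bx| = |8 - (-6)| = 14
|ay - by| = |0 - 12| = 12
|az - bz| = |-8 - (-6)| = 2
distance = (14 + 12 + 2) / 2 = 28 / 2 = 14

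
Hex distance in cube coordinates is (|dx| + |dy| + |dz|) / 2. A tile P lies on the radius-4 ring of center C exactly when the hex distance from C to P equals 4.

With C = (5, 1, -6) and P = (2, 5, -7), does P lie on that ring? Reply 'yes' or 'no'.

|px - cx| = |2 - 5| = 3
|py - cy| = |5 - 1| = 4
|pz - cz| = |-7 - (-6)| = 1
distance = (3+4+1)/2 = 8/2 = 4
radius = 4; distance == radius -> yes

Answer: yes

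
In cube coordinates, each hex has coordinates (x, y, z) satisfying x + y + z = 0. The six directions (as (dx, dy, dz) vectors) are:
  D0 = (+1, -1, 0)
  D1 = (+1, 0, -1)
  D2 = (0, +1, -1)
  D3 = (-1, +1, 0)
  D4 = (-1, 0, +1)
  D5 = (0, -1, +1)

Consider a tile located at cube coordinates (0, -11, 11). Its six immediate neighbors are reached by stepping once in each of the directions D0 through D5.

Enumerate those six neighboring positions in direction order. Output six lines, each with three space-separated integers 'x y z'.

Center: (0, -11, 11). Add each direction:
  D0: (0, -11, 11) + (1, -1, 0) = (1, -12, 11)
  D1: (0, -11, 11) + (1, 0, -1) = (1, -11, 10)
  D2: (0, -11, 11) + (0, 1, -1) = (0, -10, 10)
  D3: (0, -11, 11) + (-1, 1, 0) = (-1, -10, 11)
  D4: (0, -11, 11) + (-1, 0, 1) = (-1, -11, 12)
  D5: (0, -11, 11) + (0, -1, 1) = (0, -12, 12)

Answer: 1 -12 11
1 -11 10
0 -10 10
-1 -10 11
-1 -11 12
0 -12 12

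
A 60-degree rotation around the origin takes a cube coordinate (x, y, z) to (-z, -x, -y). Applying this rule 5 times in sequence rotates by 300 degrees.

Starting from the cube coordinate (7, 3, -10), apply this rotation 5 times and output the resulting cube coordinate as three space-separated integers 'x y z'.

Start: (7, 3, -10)
Step 1: (7, 3, -10) -> (-(-10), -(7), -(3)) = (10, -7, -3)
Step 2: (10, -7, -3) -> (-(-3), -(10), -(-7)) = (3, -10, 7)
Step 3: (3, -10, 7) -> (-(7), -(3), -(-10)) = (-7, -3, 10)
Step 4: (-7, -3, 10) -> (-(10), -(-7), -(-3)) = (-10, 7, 3)
Step 5: (-10, 7, 3) -> (-(3), -(-10), -(7)) = (-3, 10, -7)

Answer: -3 10 -7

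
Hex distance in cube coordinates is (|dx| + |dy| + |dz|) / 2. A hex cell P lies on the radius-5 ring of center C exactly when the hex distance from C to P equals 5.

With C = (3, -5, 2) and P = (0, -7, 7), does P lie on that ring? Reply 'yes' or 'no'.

Answer: yes

Derivation:
|px - cx| = |0 - 3| = 3
|py - cy| = |-7 - (-5)| = 2
|pz - cz| = |7 - 2| = 5
distance = (3+2+5)/2 = 10/2 = 5
radius = 5; distance == radius -> yes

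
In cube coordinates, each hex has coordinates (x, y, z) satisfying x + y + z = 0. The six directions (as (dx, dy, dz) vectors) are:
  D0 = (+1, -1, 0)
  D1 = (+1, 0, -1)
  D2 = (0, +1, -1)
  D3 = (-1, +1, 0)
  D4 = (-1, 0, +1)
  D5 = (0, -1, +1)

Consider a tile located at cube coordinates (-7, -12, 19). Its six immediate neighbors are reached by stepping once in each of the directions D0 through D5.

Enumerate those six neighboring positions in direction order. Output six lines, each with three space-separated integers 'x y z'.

Answer: -6 -13 19
-6 -12 18
-7 -11 18
-8 -11 19
-8 -12 20
-7 -13 20

Derivation:
Center: (-7, -12, 19). Add each direction:
  D0: (-7, -12, 19) + (1, -1, 0) = (-6, -13, 19)
  D1: (-7, -12, 19) + (1, 0, -1) = (-6, -12, 18)
  D2: (-7, -12, 19) + (0, 1, -1) = (-7, -11, 18)
  D3: (-7, -12, 19) + (-1, 1, 0) = (-8, -11, 19)
  D4: (-7, -12, 19) + (-1, 0, 1) = (-8, -12, 20)
  D5: (-7, -12, 19) + (0, -1, 1) = (-7, -13, 20)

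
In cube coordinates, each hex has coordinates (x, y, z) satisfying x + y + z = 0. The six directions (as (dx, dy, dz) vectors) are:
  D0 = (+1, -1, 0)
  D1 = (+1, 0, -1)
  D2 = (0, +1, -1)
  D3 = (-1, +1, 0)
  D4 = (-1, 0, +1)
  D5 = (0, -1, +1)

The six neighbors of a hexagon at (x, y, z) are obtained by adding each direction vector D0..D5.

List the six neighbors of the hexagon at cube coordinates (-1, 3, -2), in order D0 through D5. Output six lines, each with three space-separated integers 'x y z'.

Answer: 0 2 -2
0 3 -3
-1 4 -3
-2 4 -2
-2 3 -1
-1 2 -1

Derivation:
Center: (-1, 3, -2). Add each direction:
  D0: (-1, 3, -2) + (1, -1, 0) = (0, 2, -2)
  D1: (-1, 3, -2) + (1, 0, -1) = (0, 3, -3)
  D2: (-1, 3, -2) + (0, 1, -1) = (-1, 4, -3)
  D3: (-1, 3, -2) + (-1, 1, 0) = (-2, 4, -2)
  D4: (-1, 3, -2) + (-1, 0, 1) = (-2, 3, -1)
  D5: (-1, 3, -2) + (0, -1, 1) = (-1, 2, -1)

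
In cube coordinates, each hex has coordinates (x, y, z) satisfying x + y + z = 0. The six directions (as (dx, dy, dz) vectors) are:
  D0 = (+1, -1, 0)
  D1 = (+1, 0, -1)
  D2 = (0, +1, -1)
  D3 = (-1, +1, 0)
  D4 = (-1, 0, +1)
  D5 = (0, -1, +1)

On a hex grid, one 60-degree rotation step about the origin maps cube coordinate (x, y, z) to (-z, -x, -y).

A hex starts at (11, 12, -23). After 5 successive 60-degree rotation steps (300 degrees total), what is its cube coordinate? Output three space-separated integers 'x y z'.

Answer: -12 23 -11

Derivation:
Start: (11, 12, -23)
Step 1: (11, 12, -23) -> (-(-23), -(11), -(12)) = (23, -11, -12)
Step 2: (23, -11, -12) -> (-(-12), -(23), -(-11)) = (12, -23, 11)
Step 3: (12, -23, 11) -> (-(11), -(12), -(-23)) = (-11, -12, 23)
Step 4: (-11, -12, 23) -> (-(23), -(-11), -(-12)) = (-23, 11, 12)
Step 5: (-23, 11, 12) -> (-(12), -(-23), -(11)) = (-12, 23, -11)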